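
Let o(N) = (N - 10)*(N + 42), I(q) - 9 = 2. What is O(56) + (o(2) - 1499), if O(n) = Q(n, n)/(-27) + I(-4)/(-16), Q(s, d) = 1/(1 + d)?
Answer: -45595969/24624 ≈ -1851.7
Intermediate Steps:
I(q) = 11 (I(q) = 9 + 2 = 11)
o(N) = (-10 + N)*(42 + N)
O(n) = -11/16 - 1/(27*(1 + n)) (O(n) = 1/((1 + n)*(-27)) + 11/(-16) = -1/27/(1 + n) + 11*(-1/16) = -1/(27*(1 + n)) - 11/16 = -11/16 - 1/(27*(1 + n)))
O(56) + (o(2) - 1499) = (-313 - 297*56)/(432*(1 + 56)) + ((-420 + 2² + 32*2) - 1499) = (1/432)*(-313 - 16632)/57 + ((-420 + 4 + 64) - 1499) = (1/432)*(1/57)*(-16945) + (-352 - 1499) = -16945/24624 - 1851 = -45595969/24624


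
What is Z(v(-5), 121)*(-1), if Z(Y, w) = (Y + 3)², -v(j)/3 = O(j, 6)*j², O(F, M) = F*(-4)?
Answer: -2241009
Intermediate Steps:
O(F, M) = -4*F
v(j) = 12*j³ (v(j) = -3*(-4*j)*j² = -(-12)*j³ = 12*j³)
Z(Y, w) = (3 + Y)²
Z(v(-5), 121)*(-1) = (3 + 12*(-5)³)²*(-1) = (3 + 12*(-125))²*(-1) = (3 - 1500)²*(-1) = (-1497)²*(-1) = 2241009*(-1) = -2241009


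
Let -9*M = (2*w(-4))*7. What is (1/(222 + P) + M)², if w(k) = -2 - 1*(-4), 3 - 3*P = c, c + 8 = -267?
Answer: 697224025/72182016 ≈ 9.6592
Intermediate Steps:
c = -275 (c = -8 - 267 = -275)
P = 278/3 (P = 1 - ⅓*(-275) = 1 + 275/3 = 278/3 ≈ 92.667)
w(k) = 2 (w(k) = -2 + 4 = 2)
M = -28/9 (M = -2*2*7/9 = -4*7/9 = -⅑*28 = -28/9 ≈ -3.1111)
(1/(222 + P) + M)² = (1/(222 + 278/3) - 28/9)² = (1/(944/3) - 28/9)² = (3/944 - 28/9)² = (-26405/8496)² = 697224025/72182016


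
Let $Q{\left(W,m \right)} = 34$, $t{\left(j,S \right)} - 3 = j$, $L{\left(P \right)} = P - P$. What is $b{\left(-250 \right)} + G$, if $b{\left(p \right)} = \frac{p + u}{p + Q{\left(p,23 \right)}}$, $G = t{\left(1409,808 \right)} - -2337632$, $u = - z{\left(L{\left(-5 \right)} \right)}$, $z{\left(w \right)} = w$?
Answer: $\frac{252616877}{108} \approx 2.339 \cdot 10^{6}$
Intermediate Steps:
$L{\left(P \right)} = 0$
$t{\left(j,S \right)} = 3 + j$
$u = 0$ ($u = \left(-1\right) 0 = 0$)
$G = 2339044$ ($G = \left(3 + 1409\right) - -2337632 = 1412 + 2337632 = 2339044$)
$b{\left(p \right)} = \frac{p}{34 + p}$ ($b{\left(p \right)} = \frac{p + 0}{p + 34} = \frac{p}{34 + p}$)
$b{\left(-250 \right)} + G = - \frac{250}{34 - 250} + 2339044 = - \frac{250}{-216} + 2339044 = \left(-250\right) \left(- \frac{1}{216}\right) + 2339044 = \frac{125}{108} + 2339044 = \frac{252616877}{108}$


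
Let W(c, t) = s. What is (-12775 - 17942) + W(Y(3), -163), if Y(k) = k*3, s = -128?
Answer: -30845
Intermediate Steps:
Y(k) = 3*k
W(c, t) = -128
(-12775 - 17942) + W(Y(3), -163) = (-12775 - 17942) - 128 = -30717 - 128 = -30845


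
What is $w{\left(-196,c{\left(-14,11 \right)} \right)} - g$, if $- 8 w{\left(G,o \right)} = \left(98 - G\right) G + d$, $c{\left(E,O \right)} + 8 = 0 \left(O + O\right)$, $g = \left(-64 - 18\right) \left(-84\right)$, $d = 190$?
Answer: $\frac{1165}{4} \approx 291.25$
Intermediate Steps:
$g = 6888$ ($g = \left(-82\right) \left(-84\right) = 6888$)
$c{\left(E,O \right)} = -8$ ($c{\left(E,O \right)} = -8 + 0 \left(O + O\right) = -8 + 0 \cdot 2 O = -8 + 0 = -8$)
$w{\left(G,o \right)} = - \frac{95}{4} - \frac{G \left(98 - G\right)}{8}$ ($w{\left(G,o \right)} = - \frac{\left(98 - G\right) G + 190}{8} = - \frac{G \left(98 - G\right) + 190}{8} = - \frac{190 + G \left(98 - G\right)}{8} = - \frac{95}{4} - \frac{G \left(98 - G\right)}{8}$)
$w{\left(-196,c{\left(-14,11 \right)} \right)} - g = \left(- \frac{95}{4} - -2401 + \frac{\left(-196\right)^{2}}{8}\right) - 6888 = \left(- \frac{95}{4} + 2401 + \frac{1}{8} \cdot 38416\right) - 6888 = \left(- \frac{95}{4} + 2401 + 4802\right) - 6888 = \frac{28717}{4} - 6888 = \frac{1165}{4}$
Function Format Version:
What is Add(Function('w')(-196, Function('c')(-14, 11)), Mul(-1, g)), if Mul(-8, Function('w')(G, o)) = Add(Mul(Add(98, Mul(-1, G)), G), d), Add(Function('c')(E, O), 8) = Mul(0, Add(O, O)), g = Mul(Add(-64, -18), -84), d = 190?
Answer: Rational(1165, 4) ≈ 291.25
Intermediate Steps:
g = 6888 (g = Mul(-82, -84) = 6888)
Function('c')(E, O) = -8 (Function('c')(E, O) = Add(-8, Mul(0, Add(O, O))) = Add(-8, Mul(0, Mul(2, O))) = Add(-8, 0) = -8)
Function('w')(G, o) = Add(Rational(-95, 4), Mul(Rational(-1, 8), G, Add(98, Mul(-1, G)))) (Function('w')(G, o) = Mul(Rational(-1, 8), Add(Mul(Add(98, Mul(-1, G)), G), 190)) = Mul(Rational(-1, 8), Add(Mul(G, Add(98, Mul(-1, G))), 190)) = Mul(Rational(-1, 8), Add(190, Mul(G, Add(98, Mul(-1, G))))) = Add(Rational(-95, 4), Mul(Rational(-1, 8), G, Add(98, Mul(-1, G)))))
Add(Function('w')(-196, Function('c')(-14, 11)), Mul(-1, g)) = Add(Add(Rational(-95, 4), Mul(Rational(-49, 4), -196), Mul(Rational(1, 8), Pow(-196, 2))), Mul(-1, 6888)) = Add(Add(Rational(-95, 4), 2401, Mul(Rational(1, 8), 38416)), -6888) = Add(Add(Rational(-95, 4), 2401, 4802), -6888) = Add(Rational(28717, 4), -6888) = Rational(1165, 4)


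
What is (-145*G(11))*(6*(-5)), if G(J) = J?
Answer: 47850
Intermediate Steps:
(-145*G(11))*(6*(-5)) = (-145*11)*(6*(-5)) = -1595*(-30) = 47850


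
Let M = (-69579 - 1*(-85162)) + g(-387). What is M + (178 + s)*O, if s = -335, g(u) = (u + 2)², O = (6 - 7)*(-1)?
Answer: 163651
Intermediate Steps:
O = 1 (O = -1*(-1) = 1)
g(u) = (2 + u)²
M = 163808 (M = (-69579 - 1*(-85162)) + (2 - 387)² = (-69579 + 85162) + (-385)² = 15583 + 148225 = 163808)
M + (178 + s)*O = 163808 + (178 - 335)*1 = 163808 - 157*1 = 163808 - 157 = 163651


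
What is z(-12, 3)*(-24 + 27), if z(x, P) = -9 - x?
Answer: 9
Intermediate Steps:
z(-12, 3)*(-24 + 27) = (-9 - 1*(-12))*(-24 + 27) = (-9 + 12)*3 = 3*3 = 9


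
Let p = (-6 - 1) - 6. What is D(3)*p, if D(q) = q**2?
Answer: -117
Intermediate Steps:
p = -13 (p = -7 - 6 = -13)
D(3)*p = 3**2*(-13) = 9*(-13) = -117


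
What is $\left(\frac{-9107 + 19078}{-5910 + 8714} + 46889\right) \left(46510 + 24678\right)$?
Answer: $\frac{2340069280419}{701} \approx 3.3382 \cdot 10^{9}$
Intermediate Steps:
$\left(\frac{-9107 + 19078}{-5910 + 8714} + 46889\right) \left(46510 + 24678\right) = \left(\frac{9971}{2804} + 46889\right) 71188 = \frac{131486727}{2804} \cdot 71188 = \frac{2340069280419}{701}$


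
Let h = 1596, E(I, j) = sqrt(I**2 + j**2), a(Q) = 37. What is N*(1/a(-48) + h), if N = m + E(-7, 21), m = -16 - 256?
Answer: -16062416/37 + 413371*sqrt(10)/37 ≈ -3.9879e+5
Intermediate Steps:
m = -272
N = -272 + 7*sqrt(10) (N = -272 + sqrt((-7)**2 + 21**2) = -272 + sqrt(49 + 441) = -272 + sqrt(490) = -272 + 7*sqrt(10) ≈ -249.86)
N*(1/a(-48) + h) = (-272 + 7*sqrt(10))*(1/37 + 1596) = (-272 + 7*sqrt(10))*(59053/37) = -16062416/37 + 413371*sqrt(10)/37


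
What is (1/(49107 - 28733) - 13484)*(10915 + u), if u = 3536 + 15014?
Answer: -8094713636975/20374 ≈ -3.9731e+8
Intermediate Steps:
u = 18550
(1/(49107 - 28733) - 13484)*(10915 + u) = (1/(49107 - 28733) - 13484)*(10915 + 18550) = (1/20374 - 13484)*29465 = -274723015/20374*29465 = -8094713636975/20374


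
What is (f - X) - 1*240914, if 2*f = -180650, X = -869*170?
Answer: -183509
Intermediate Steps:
X = -147730
f = -90325 (f = (½)*(-180650) = -90325)
(f - X) - 1*240914 = (-90325 - 1*(-147730)) - 1*240914 = (-90325 + 147730) - 240914 = 57405 - 240914 = -183509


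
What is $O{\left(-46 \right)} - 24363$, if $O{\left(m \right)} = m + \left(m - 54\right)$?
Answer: $-24509$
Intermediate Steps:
$O{\left(m \right)} = -54 + 2 m$ ($O{\left(m \right)} = m + \left(-54 + m\right) = -54 + 2 m$)
$O{\left(-46 \right)} - 24363 = \left(-54 + 2 \left(-46\right)\right) - 24363 = \left(-54 - 92\right) - 24363 = -146 - 24363 = -24509$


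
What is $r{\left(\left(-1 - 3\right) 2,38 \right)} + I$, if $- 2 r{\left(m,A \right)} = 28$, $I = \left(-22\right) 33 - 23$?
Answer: $-763$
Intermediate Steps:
$I = -749$ ($I = -726 - 23 = -749$)
$r{\left(m,A \right)} = -14$ ($r{\left(m,A \right)} = \left(- \frac{1}{2}\right) 28 = -14$)
$r{\left(\left(-1 - 3\right) 2,38 \right)} + I = -14 - 749 = -763$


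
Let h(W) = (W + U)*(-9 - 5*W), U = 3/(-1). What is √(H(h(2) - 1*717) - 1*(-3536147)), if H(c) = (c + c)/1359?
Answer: √725648978927/453 ≈ 1880.5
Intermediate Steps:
U = -3 (U = 3*(-1) = -3)
h(W) = (-9 - 5*W)*(-3 + W) (h(W) = (W - 3)*(-9 - 5*W) = (-3 + W)*(-9 - 5*W) = (-9 - 5*W)*(-3 + W))
H(c) = 2*c/1359 (H(c) = (2*c)*(1/1359) = 2*c/1359)
√(H(h(2) - 1*717) - 1*(-3536147)) = √(2*((27 - 5*2² + 6*2) - 1*717)/1359 - 1*(-3536147)) = √(2*((27 - 5*4 + 12) - 717)/1359 + 3536147) = √(2*((27 - 20 + 12) - 717)/1359 + 3536147) = √(2*(19 - 717)/1359 + 3536147) = √((2/1359)*(-698) + 3536147) = √(-1396/1359 + 3536147) = √(4805622377/1359) = √725648978927/453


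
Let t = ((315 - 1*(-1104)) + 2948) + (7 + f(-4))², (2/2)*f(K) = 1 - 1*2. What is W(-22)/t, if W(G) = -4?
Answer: -4/4403 ≈ -0.00090847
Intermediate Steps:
f(K) = -1 (f(K) = 1 - 1*2 = 1 - 2 = -1)
t = 4403 (t = ((315 - 1*(-1104)) + 2948) + (7 - 1)² = ((315 + 1104) + 2948) + 6² = (1419 + 2948) + 36 = 4367 + 36 = 4403)
W(-22)/t = -4/4403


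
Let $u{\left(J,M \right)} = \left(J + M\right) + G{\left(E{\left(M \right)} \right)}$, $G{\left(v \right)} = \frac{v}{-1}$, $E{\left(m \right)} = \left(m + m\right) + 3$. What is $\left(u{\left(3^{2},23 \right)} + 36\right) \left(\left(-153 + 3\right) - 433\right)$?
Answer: $-11077$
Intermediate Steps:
$E{\left(m \right)} = 3 + 2 m$ ($E{\left(m \right)} = 2 m + 3 = 3 + 2 m$)
$G{\left(v \right)} = - v$ ($G{\left(v \right)} = v \left(-1\right) = - v$)
$u{\left(J,M \right)} = -3 + J - M$ ($u{\left(J,M \right)} = \left(J + M\right) - \left(3 + 2 M\right) = -3 + J - M$)
$\left(u{\left(3^{2},23 \right)} + 36\right) \left(\left(-153 + 3\right) - 433\right) = \left(\left(-3 + 3^{2} - 23\right) + 36\right) \left(\left(-153 + 3\right) - 433\right) = \left(\left(-3 + 9 - 23\right) + 36\right) \left(-150 - 433\right) = \left(-17 + 36\right) \left(-583\right) = 19 \left(-583\right) = -11077$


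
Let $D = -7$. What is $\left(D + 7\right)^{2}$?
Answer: $0$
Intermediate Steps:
$\left(D + 7\right)^{2} = \left(-7 + 7\right)^{2} = 0^{2} = 0$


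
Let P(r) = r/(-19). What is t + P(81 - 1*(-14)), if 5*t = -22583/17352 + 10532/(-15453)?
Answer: -89323923/16551880 ≈ -5.3966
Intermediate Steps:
P(r) = -r/19 (P(r) = r*(-1/19) = -r/19)
t = -6564523/16551880 (t = (-22583/17352 + 10532/(-15453))/5 = (-22583*1/17352 + 10532*(-1/15453))/5 = (-22583/17352 - 10532/15453)/5 = (1/5)*(-6564523/3310376) = -6564523/16551880 ≈ -0.39660)
t + P(81 - 1*(-14)) = -6564523/16551880 - (81 - 1*(-14))/19 = -6564523/16551880 - (81 + 14)/19 = -6564523/16551880 - 1/19*95 = -6564523/16551880 - 5 = -89323923/16551880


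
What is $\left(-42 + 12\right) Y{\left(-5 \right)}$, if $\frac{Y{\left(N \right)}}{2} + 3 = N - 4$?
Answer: $720$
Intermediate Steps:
$Y{\left(N \right)} = -14 + 2 N$ ($Y{\left(N \right)} = -6 + 2 \left(N - 4\right) = -6 + 2 \left(-4 + N\right) = -6 + \left(-8 + 2 N\right) = -14 + 2 N$)
$\left(-42 + 12\right) Y{\left(-5 \right)} = \left(-42 + 12\right) \left(-14 + 2 \left(-5\right)\right) = - 30 \left(-14 - 10\right) = \left(-30\right) \left(-24\right) = 720$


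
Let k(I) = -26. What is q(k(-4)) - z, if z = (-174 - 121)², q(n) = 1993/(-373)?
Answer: -32462318/373 ≈ -87030.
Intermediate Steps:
q(n) = -1993/373 (q(n) = 1993*(-1/373) = -1993/373)
z = 87025 (z = (-295)² = 87025)
q(k(-4)) - z = -1993/373 - 1*87025 = -1993/373 - 87025 = -32462318/373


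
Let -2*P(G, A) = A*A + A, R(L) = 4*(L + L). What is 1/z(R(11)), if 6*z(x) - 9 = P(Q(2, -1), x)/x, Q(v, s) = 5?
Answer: -12/71 ≈ -0.16901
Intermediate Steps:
R(L) = 8*L (R(L) = 4*(2*L) = 8*L)
P(G, A) = -A/2 - A**2/2 (P(G, A) = -(A*A + A)/2 = -(A**2 + A)/2 = -(A + A**2)/2 = -A/2 - A**2/2)
z(x) = 17/12 - x/12 (z(x) = 3/2 + ((-x*(1 + x)/2)/x)/6 = 3/2 + (-1/2 - x/2)/6 = 3/2 + (-1/12 - x/12) = 17/12 - x/12)
1/z(R(11)) = 1/(17/12 - 2*11/3) = 1/(17/12 - 1/12*88) = 1/(17/12 - 22/3) = 1/(-71/12) = -12/71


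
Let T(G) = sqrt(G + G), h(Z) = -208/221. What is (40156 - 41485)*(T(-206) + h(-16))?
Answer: 21264/17 - 2658*I*sqrt(103) ≈ 1250.8 - 26976.0*I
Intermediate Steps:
h(Z) = -16/17 (h(Z) = -208*1/221 = -16/17)
T(G) = sqrt(2)*sqrt(G) (T(G) = sqrt(2*G) = sqrt(2)*sqrt(G))
(40156 - 41485)*(T(-206) + h(-16)) = (40156 - 41485)*(sqrt(2)*sqrt(-206) - 16/17) = -1329*(sqrt(2)*(I*sqrt(206)) - 16/17) = -1329*(2*I*sqrt(103) - 16/17) = -1329*(-16/17 + 2*I*sqrt(103)) = 21264/17 - 2658*I*sqrt(103)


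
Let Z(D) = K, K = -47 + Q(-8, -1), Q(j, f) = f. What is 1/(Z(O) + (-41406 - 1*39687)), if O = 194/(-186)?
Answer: -1/81141 ≈ -1.2324e-5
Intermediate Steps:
O = -97/93 (O = 194*(-1/186) = -97/93 ≈ -1.0430)
K = -48 (K = -47 - 1 = -48)
Z(D) = -48
1/(Z(O) + (-41406 - 1*39687)) = 1/(-48 + (-41406 - 1*39687)) = 1/(-48 + (-41406 - 39687)) = 1/(-48 - 81093) = 1/(-81141) = -1/81141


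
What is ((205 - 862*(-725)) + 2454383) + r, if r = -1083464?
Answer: 1996074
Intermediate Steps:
((205 - 862*(-725)) + 2454383) + r = ((205 - 862*(-725)) + 2454383) - 1083464 = ((205 + 624950) + 2454383) - 1083464 = (625155 + 2454383) - 1083464 = 3079538 - 1083464 = 1996074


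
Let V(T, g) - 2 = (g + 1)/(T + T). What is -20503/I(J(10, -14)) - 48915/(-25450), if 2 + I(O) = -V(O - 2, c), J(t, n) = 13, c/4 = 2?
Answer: 2296874891/493730 ≈ 4652.1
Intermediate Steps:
c = 8 (c = 4*2 = 8)
V(T, g) = 2 + (1 + g)/(2*T) (V(T, g) = 2 + (g + 1)/(T + T) = 2 + (1 + g)/((2*T)) = 2 + (1 + g)*(1/(2*T)) = 2 + (1 + g)/(2*T))
I(O) = -2 - (1 + 4*O)/(2*(-2 + O)) (I(O) = -2 - (1 + 8 + 4*(O - 2))/(2*(O - 2)) = -2 - (1 + 8 + 4*(-2 + O))/(2*(-2 + O)) = -2 - (1 + 8 + (-8 + 4*O))/(2*(-2 + O)) = -2 - (1 + 4*O)/(2*(-2 + O)))
-20503/I(J(10, -14)) - 48915/(-25450) = -20503*2*(-2 + 13)/(7 - 8*13) - 48915/(-25450) = -20503*22/(7 - 104) - 48915*(-1/25450) = -20503/((1/2)*(1/11)*(-97)) + 9783/5090 = -20503/(-97/22) + 9783/5090 = -20503*(-22/97) + 9783/5090 = 451066/97 + 9783/5090 = 2296874891/493730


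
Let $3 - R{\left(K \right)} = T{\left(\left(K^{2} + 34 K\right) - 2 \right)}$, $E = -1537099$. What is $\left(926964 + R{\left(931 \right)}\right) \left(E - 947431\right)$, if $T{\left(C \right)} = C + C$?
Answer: $2161190781270$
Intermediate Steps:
$T{\left(C \right)} = 2 C$
$R{\left(K \right)} = 7 - 68 K - 2 K^{2}$ ($R{\left(K \right)} = 3 - 2 \left(\left(K^{2} + 34 K\right) - 2\right) = 3 - 2 \left(-2 + K^{2} + 34 K\right) = 3 - \left(-4 + 2 K^{2} + 68 K\right) = 7 - 68 K - 2 K^{2}$)
$\left(926964 + R{\left(931 \right)}\right) \left(E - 947431\right) = \left(926964 - \left(63301 + 1733522\right)\right) \left(-1537099 - 947431\right) = \left(926964 - 1796823\right) \left(-2484530\right) = \left(-869859\right) \left(-2484530\right) = 2161190781270$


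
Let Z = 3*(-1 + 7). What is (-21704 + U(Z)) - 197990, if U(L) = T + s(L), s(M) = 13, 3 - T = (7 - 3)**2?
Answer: -219694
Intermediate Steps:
T = -13 (T = 3 - (7 - 3)**2 = 3 - 1*4**2 = 3 - 1*16 = 3 - 16 = -13)
Z = 18 (Z = 3*6 = 18)
U(L) = 0 (U(L) = -13 + 13 = 0)
(-21704 + U(Z)) - 197990 = (-21704 + 0) - 197990 = -21704 - 197990 = -219694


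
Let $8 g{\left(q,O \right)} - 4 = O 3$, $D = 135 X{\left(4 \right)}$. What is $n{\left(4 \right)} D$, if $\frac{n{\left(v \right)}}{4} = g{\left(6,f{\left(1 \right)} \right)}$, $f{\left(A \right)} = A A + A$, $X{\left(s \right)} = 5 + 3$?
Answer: $5400$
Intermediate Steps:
$X{\left(s \right)} = 8$
$D = 1080$ ($D = 135 \cdot 8 = 1080$)
$f{\left(A \right)} = A + A^{2}$ ($f{\left(A \right)} = A^{2} + A = A + A^{2}$)
$g{\left(q,O \right)} = \frac{1}{2} + \frac{3 O}{8}$ ($g{\left(q,O \right)} = \frac{1}{2} + \frac{O 3}{8} = \frac{1}{2} + \frac{3 O}{8}$)
$n{\left(v \right)} = 5$ ($n{\left(v \right)} = 4 \left(\frac{1}{2} + \frac{3 \cdot 1 \left(1 + 1\right)}{8}\right) = 4 \left(\frac{1}{2} + \frac{3 \cdot 1 \cdot 2}{8}\right) = 4 \left(\frac{1}{2} + \frac{3}{8} \cdot 2\right) = 4 \left(\frac{1}{2} + \frac{3}{4}\right) = 4 \cdot \frac{5}{4} = 5$)
$n{\left(4 \right)} D = 5 \cdot 1080 = 5400$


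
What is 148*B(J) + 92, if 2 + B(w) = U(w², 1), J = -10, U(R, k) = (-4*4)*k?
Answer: -2572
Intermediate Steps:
U(R, k) = -16*k
B(w) = -18 (B(w) = -2 - 16*1 = -2 - 16 = -18)
148*B(J) + 92 = 148*(-18) + 92 = -2664 + 92 = -2572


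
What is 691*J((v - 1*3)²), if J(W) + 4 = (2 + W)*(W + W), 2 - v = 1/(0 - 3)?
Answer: -102268/81 ≈ -1262.6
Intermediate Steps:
v = 7/3 (v = 2 - 1/(0 - 3) = 2 - 1/(-3) = 2 - 1*(-⅓) = 2 + ⅓ = 7/3 ≈ 2.3333)
J(W) = -4 + 2*W*(2 + W) (J(W) = -4 + (2 + W)*(W + W) = -4 + (2 + W)*(2*W) = -4 + 2*W*(2 + W))
691*J((v - 1*3)²) = 691*(-4 + 2*((7/3 - 1*3)²)² + 4*(7/3 - 1*3)²) = 691*(-4 + 2*((7/3 - 3)²)² + 4*(7/3 - 3)²) = 691*(-4 + 2*((-⅔)²)² + 4*(-⅔)²) = 691*(-4 + 2*(4/9)² + 4*(4/9)) = 691*(-4 + 2*(16/81) + 16/9) = 691*(-4 + 32/81 + 16/9) = 691*(-148/81) = -102268/81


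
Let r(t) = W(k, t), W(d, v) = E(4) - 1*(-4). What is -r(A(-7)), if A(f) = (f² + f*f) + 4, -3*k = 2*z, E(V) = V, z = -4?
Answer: -8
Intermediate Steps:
k = 8/3 (k = -2*(-4)/3 = -⅓*(-8) = 8/3 ≈ 2.6667)
A(f) = 4 + 2*f² (A(f) = (f² + f²) + 4 = 2*f² + 4 = 4 + 2*f²)
W(d, v) = 8 (W(d, v) = 4 - 1*(-4) = 4 + 4 = 8)
r(t) = 8
-r(A(-7)) = -1*8 = -8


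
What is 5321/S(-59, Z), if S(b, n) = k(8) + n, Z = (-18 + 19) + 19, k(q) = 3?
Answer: 5321/23 ≈ 231.35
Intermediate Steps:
Z = 20 (Z = 1 + 19 = 20)
S(b, n) = 3 + n
5321/S(-59, Z) = 5321/(3 + 20) = 5321/23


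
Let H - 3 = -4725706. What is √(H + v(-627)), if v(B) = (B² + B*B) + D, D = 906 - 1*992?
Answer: I*√3939531 ≈ 1984.8*I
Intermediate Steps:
D = -86 (D = 906 - 992 = -86)
v(B) = -86 + 2*B² (v(B) = (B² + B*B) - 86 = (B² + B²) - 86 = 2*B² - 86 = -86 + 2*B²)
H = -4725703 (H = 3 - 4725706 = -4725703)
√(H + v(-627)) = √(-4725703 + (-86 + 2*(-627)²)) = √(-4725703 + (-86 + 2*393129)) = √(-4725703 + (-86 + 786258)) = √(-4725703 + 786172) = √(-3939531) = I*√3939531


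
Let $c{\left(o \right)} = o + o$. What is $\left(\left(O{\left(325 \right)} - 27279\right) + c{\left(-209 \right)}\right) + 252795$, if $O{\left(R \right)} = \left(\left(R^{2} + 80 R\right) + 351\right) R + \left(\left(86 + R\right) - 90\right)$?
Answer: $43117619$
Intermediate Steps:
$O{\left(R \right)} = -4 + R + R \left(351 + R^{2} + 80 R\right)$ ($O{\left(R \right)} = \left(351 + R^{2} + 80 R\right) R + \left(-4 + R\right) = R \left(351 + R^{2} + 80 R\right) + \left(-4 + R\right) = -4 + R + R \left(351 + R^{2} + 80 R\right)$)
$c{\left(o \right)} = 2 o$
$\left(\left(O{\left(325 \right)} - 27279\right) + c{\left(-209 \right)}\right) + 252795 = \left(\left(\left(-4 + 325^{3} + 80 \cdot 325^{2} + 352 \cdot 325\right) - 27279\right) + 2 \left(-209\right)\right) + 252795 = \left(\left(\left(-4 + 34328125 + 80 \cdot 105625 + 114400\right) - 27279\right) - 418\right) + 252795 = \left(\left(\left(-4 + 34328125 + 8450000 + 114400\right) - 27279\right) - 418\right) + 252795 = \left(\left(42892521 - 27279\right) - 418\right) + 252795 = \left(42865242 - 418\right) + 252795 = 42864824 + 252795 = 43117619$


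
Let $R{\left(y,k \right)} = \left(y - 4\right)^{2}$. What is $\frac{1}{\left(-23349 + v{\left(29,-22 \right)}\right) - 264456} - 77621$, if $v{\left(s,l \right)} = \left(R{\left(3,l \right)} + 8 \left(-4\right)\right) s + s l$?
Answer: $- \frac{22459015383}{289342} \approx -77621.0$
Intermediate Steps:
$R{\left(y,k \right)} = \left(-4 + y\right)^{2}$
$v{\left(s,l \right)} = - 31 s + l s$ ($v{\left(s,l \right)} = \left(\left(-4 + 3\right)^{2} + 8 \left(-4\right)\right) s + s l = \left(\left(-1\right)^{2} - 32\right) s + l s = \left(1 - 32\right) s + l s = - 31 s + l s$)
$\frac{1}{\left(-23349 + v{\left(29,-22 \right)}\right) - 264456} - 77621 = \frac{1}{\left(-23349 + 29 \left(-31 - 22\right)\right) - 264456} - 77621 = \frac{1}{\left(-23349 + 29 \left(-53\right)\right) - 264456} - 77621 = \frac{1}{\left(-23349 - 1537\right) - 264456} - 77621 = \frac{1}{-24886 - 264456} - 77621 = \frac{1}{-289342} - 77621 = - \frac{1}{289342} - 77621 = - \frac{22459015383}{289342}$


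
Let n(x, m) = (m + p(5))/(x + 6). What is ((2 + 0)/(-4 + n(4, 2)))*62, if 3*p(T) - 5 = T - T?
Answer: -3720/109 ≈ -34.128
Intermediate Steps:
p(T) = 5/3 (p(T) = 5/3 + (T - T)/3 = 5/3 + (⅓)*0 = 5/3 + 0 = 5/3)
n(x, m) = (5/3 + m)/(6 + x) (n(x, m) = (m + 5/3)/(x + 6) = (5/3 + m)/(6 + x))
((2 + 0)/(-4 + n(4, 2)))*62 = ((2 + 0)/(-4 + (5/3 + 2)/(6 + 4)))*62 = (2/(-4 + (11/3)/10))*62 = (2/(-4 + (⅒)*(11/3)))*62 = (2/(-4 + 11/30))*62 = (2/(-109/30))*62 = (2*(-30/109))*62 = -60/109*62 = -3720/109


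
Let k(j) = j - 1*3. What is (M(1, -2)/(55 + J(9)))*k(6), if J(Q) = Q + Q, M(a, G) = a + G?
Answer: -3/73 ≈ -0.041096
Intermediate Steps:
k(j) = -3 + j (k(j) = j - 3 = -3 + j)
M(a, G) = G + a
J(Q) = 2*Q
(M(1, -2)/(55 + J(9)))*k(6) = ((-2 + 1)/(55 + 2*9))*(-3 + 6) = (-1/(55 + 18))*3 = (-1/73)*3 = ((1/73)*(-1))*3 = -1/73*3 = -3/73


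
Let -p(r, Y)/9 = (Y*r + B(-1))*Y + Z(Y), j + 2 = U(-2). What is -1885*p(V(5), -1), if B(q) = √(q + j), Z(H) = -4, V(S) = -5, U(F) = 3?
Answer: -152685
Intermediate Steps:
j = 1 (j = -2 + 3 = 1)
B(q) = √(1 + q) (B(q) = √(q + 1) = √(1 + q))
p(r, Y) = 36 - 9*r*Y² (p(r, Y) = -9*((Y*r + √(1 - 1))*Y - 4) = -9*((Y*r + √0)*Y - 4) = -9*((Y*r + 0)*Y - 4) = -9*((Y*r)*Y - 4) = -9*(r*Y² - 4) = -9*(-4 + r*Y²) = 36 - 9*r*Y²)
-1885*p(V(5), -1) = -1885*(36 - 9*(-5)*(-1)²) = -1885*(36 - 9*(-5)*1) = -1885*(36 + 45) = -1885*81 = -152685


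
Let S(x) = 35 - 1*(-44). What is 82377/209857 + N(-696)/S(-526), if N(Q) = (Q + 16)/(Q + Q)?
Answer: 1150192087/2884694322 ≈ 0.39872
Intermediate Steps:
N(Q) = (16 + Q)/(2*Q) (N(Q) = (16 + Q)/((2*Q)) = (16 + Q)*(1/(2*Q)) = (16 + Q)/(2*Q))
S(x) = 79 (S(x) = 35 + 44 = 79)
82377/209857 + N(-696)/S(-526) = 82377/209857 + ((½)*(16 - 696)/(-696))/79 = 82377*(1/209857) + ((½)*(-1/696)*(-680))*(1/79) = 82377/209857 + (85/174)*(1/79) = 82377/209857 + 85/13746 = 1150192087/2884694322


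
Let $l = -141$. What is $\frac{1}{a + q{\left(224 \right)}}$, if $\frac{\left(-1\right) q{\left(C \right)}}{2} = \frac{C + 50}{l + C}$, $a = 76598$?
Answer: $\frac{83}{6357086} \approx 1.3056 \cdot 10^{-5}$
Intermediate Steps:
$q{\left(C \right)} = - \frac{2 \left(50 + C\right)}{-141 + C}$ ($q{\left(C \right)} = - 2 \frac{C + 50}{-141 + C} = - 2 \frac{50 + C}{-141 + C} = - \frac{2 \left(50 + C\right)}{-141 + C}$)
$\frac{1}{a + q{\left(224 \right)}} = \frac{1}{76598 + \frac{2 \left(-50 - 224\right)}{-141 + 224}} = \frac{1}{76598 + \frac{2 \left(-50 - 224\right)}{83}} = \frac{1}{76598 + 2 \cdot \frac{1}{83} \left(-274\right)} = \frac{1}{76598 - \frac{548}{83}} = \frac{1}{\frac{6357086}{83}} = \frac{83}{6357086}$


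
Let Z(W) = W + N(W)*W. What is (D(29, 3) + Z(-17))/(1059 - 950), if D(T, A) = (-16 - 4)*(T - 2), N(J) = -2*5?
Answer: -387/109 ≈ -3.5505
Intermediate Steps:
N(J) = -10
D(T, A) = 40 - 20*T (D(T, A) = -20*(-2 + T) = 40 - 20*T)
Z(W) = -9*W (Z(W) = W - 10*W = -9*W)
(D(29, 3) + Z(-17))/(1059 - 950) = ((40 - 20*29) - 9*(-17))/(1059 - 950) = ((40 - 580) + 153)/109 = (-540 + 153)*(1/109) = -387*1/109 = -387/109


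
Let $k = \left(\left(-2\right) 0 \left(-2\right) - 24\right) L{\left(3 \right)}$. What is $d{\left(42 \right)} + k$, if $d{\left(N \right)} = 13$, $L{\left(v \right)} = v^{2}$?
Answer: $-203$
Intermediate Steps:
$k = -216$ ($k = \left(\left(-2\right) 0 \left(-2\right) - 24\right) 3^{2} = \left(0 \left(-2\right) - 24\right) 9 = \left(0 - 24\right) 9 = \left(-24\right) 9 = -216$)
$d{\left(42 \right)} + k = 13 - 216 = -203$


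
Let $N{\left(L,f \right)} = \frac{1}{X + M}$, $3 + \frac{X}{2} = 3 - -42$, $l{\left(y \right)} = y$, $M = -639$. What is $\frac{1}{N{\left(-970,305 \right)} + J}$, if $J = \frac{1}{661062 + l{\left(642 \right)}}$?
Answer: $- \frac{40805080}{73461} \approx -555.47$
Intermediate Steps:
$X = 84$ ($X = -6 + 2 \left(3 - -42\right) = -6 + 2 \left(3 + 42\right) = -6 + 2 \cdot 45 = -6 + 90 = 84$)
$N{\left(L,f \right)} = - \frac{1}{555}$ ($N{\left(L,f \right)} = \frac{1}{84 - 639} = \frac{1}{-555} = - \frac{1}{555}$)
$J = \frac{1}{661704}$ ($J = \frac{1}{661062 + 642} = \frac{1}{661704} \approx 1.5112 \cdot 10^{-6}$)
$\frac{1}{N{\left(-970,305 \right)} + J} = \frac{1}{- \frac{1}{555} + \frac{1}{661704}} = \frac{1}{- \frac{73461}{40805080}} = - \frac{40805080}{73461}$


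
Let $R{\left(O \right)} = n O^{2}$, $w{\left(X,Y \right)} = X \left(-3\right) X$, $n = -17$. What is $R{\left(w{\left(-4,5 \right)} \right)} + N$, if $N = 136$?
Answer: $-39032$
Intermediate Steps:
$w{\left(X,Y \right)} = - 3 X^{2}$ ($w{\left(X,Y \right)} = - 3 X X = - 3 X^{2}$)
$R{\left(O \right)} = - 17 O^{2}$
$R{\left(w{\left(-4,5 \right)} \right)} + N = - 17 \left(- 3 \left(-4\right)^{2}\right)^{2} + 136 = - 17 \left(\left(-3\right) 16\right)^{2} + 136 = - 17 \left(-48\right)^{2} + 136 = \left(-17\right) 2304 + 136 = -39168 + 136 = -39032$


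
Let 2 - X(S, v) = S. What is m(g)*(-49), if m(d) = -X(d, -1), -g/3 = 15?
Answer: 2303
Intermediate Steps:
g = -45 (g = -3*15 = -45)
X(S, v) = 2 - S
m(d) = -2 + d (m(d) = -(2 - d) = -2 + d)
m(g)*(-49) = (-2 - 45)*(-49) = -47*(-49) = 2303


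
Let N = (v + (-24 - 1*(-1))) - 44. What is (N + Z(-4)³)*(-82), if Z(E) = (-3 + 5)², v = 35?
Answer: -2624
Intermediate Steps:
Z(E) = 4 (Z(E) = 2² = 4)
N = -32 (N = (35 + (-24 - 1*(-1))) - 44 = (35 + (-24 + 1)) - 44 = (35 - 23) - 44 = 12 - 44 = -32)
(N + Z(-4)³)*(-82) = (-32 + 4³)*(-82) = (-32 + 64)*(-82) = 32*(-82) = -2624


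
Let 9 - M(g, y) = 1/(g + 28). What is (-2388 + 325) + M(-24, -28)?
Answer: -8217/4 ≈ -2054.3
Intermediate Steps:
M(g, y) = 9 - 1/(28 + g) (M(g, y) = 9 - 1/(g + 28) = 9 - 1/(28 + g))
(-2388 + 325) + M(-24, -28) = (-2388 + 325) + (251 + 9*(-24))/(28 - 24) = -2063 + (251 - 216)/4 = -2063 + (¼)*35 = -2063 + 35/4 = -8217/4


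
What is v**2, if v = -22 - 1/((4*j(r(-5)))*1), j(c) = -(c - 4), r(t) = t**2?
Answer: 3411409/7056 ≈ 483.48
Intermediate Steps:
j(c) = 4 - c (j(c) = -(-4 + c) = 4 - c)
v = -1847/84 (v = -22 - 1/((4*(4 - 1*(-5)**2))*1) = -22 - 1/((4*(4 - 1*25))*1) = -22 - 1/((4*(4 - 25))*1) = -22 - 1/((4*(-21))*1) = -22 - 1/((-84*1)) = -22 - 1/(-84) = -22 - 1*(-1/84) = -22 + 1/84 = -1847/84 ≈ -21.988)
v**2 = (-1847/84)**2 = 3411409/7056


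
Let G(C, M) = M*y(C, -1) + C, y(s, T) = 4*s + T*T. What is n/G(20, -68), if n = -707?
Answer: 101/784 ≈ 0.12883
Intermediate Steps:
y(s, T) = T² + 4*s (y(s, T) = 4*s + T² = T² + 4*s)
G(C, M) = C + M*(1 + 4*C) (G(C, M) = M*((-1)² + 4*C) + C = M*(1 + 4*C) + C = C + M*(1 + 4*C))
n/G(20, -68) = -707/(20 - 68*(1 + 4*20)) = -707/(20 - 68*(1 + 80)) = -707/(20 - 68*81) = -707/(20 - 5508) = -707/(-5488) = -707*(-1/5488) = 101/784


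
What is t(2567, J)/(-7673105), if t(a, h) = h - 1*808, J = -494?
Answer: 1302/7673105 ≈ 0.00016968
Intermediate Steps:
t(a, h) = -808 + h (t(a, h) = h - 808 = -808 + h)
t(2567, J)/(-7673105) = (-808 - 494)/(-7673105) = -1302*(-1/7673105) = 1302/7673105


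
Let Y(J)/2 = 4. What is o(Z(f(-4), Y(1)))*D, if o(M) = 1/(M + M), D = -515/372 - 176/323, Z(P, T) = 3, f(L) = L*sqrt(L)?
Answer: -231817/720936 ≈ -0.32155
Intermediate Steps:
Y(J) = 8 (Y(J) = 2*4 = 8)
f(L) = L**(3/2)
D = -231817/120156 (D = -515*1/372 - 176*1/323 = -515/372 - 176/323 = -231817/120156 ≈ -1.9293)
o(M) = 1/(2*M)
o(Z(f(-4), Y(1)))*D = ((1/2)/3)*(-231817/120156) = ((1/2)*(1/3))*(-231817/120156) = (1/6)*(-231817/120156) = -231817/720936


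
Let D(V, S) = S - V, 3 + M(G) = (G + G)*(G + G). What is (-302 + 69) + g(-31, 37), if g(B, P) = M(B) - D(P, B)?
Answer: 3676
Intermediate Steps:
M(G) = -3 + 4*G**2 (M(G) = -3 + (G + G)*(G + G) = -3 + (2*G)*(2*G) = -3 + 4*G**2)
g(B, P) = -3 + P - B + 4*B**2 (g(B, P) = (-3 + 4*B**2) - (B - P) = (-3 + 4*B**2) + (P - B) = -3 + P - B + 4*B**2)
(-302 + 69) + g(-31, 37) = (-302 + 69) + (-3 + 37 - 1*(-31) + 4*(-31)**2) = -233 + (-3 + 37 + 31 + 4*961) = -233 + (-3 + 37 + 31 + 3844) = -233 + 3909 = 3676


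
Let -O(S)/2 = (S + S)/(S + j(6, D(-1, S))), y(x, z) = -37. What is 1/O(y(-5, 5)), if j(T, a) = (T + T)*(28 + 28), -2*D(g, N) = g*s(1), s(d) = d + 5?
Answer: 635/148 ≈ 4.2905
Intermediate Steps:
s(d) = 5 + d
D(g, N) = -3*g (D(g, N) = -g*(5 + 1)/2 = -g*6/2 = -3*g)
j(T, a) = 112*T (j(T, a) = (2*T)*56 = 112*T)
O(S) = -4*S/(672 + S) (O(S) = -2*(S + S)/(S + 112*6) = -2*2*S/(S + 672) = -2*2*S/(672 + S) = -4*S/(672 + S))
1/O(y(-5, 5)) = 1/(-4*(-37)/(672 - 37)) = 1/(-4*(-37)/635) = 1/(-4*(-37)*1/635) = 1/(148/635) = 635/148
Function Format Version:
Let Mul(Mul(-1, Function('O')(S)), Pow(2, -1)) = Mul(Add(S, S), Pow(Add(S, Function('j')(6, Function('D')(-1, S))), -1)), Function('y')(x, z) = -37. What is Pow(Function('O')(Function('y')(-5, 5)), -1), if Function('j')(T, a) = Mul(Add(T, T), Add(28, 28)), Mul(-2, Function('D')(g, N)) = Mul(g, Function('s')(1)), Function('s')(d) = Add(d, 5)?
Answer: Rational(635, 148) ≈ 4.2905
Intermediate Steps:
Function('s')(d) = Add(5, d)
Function('D')(g, N) = Mul(-3, g) (Function('D')(g, N) = Mul(Rational(-1, 2), Mul(g, Add(5, 1))) = Mul(Rational(-1, 2), Mul(g, 6)) = Mul(Rational(-1, 2), Mul(6, g)) = Mul(-3, g))
Function('j')(T, a) = Mul(112, T) (Function('j')(T, a) = Mul(Mul(2, T), 56) = Mul(112, T))
Function('O')(S) = Mul(-4, S, Pow(Add(672, S), -1)) (Function('O')(S) = Mul(-2, Mul(Add(S, S), Pow(Add(S, Mul(112, 6)), -1))) = Mul(-2, Mul(Mul(2, S), Pow(Add(S, 672), -1))) = Mul(-2, Mul(Mul(2, S), Pow(Add(672, S), -1))) = Mul(-2, Mul(2, S, Pow(Add(672, S), -1))) = Mul(-4, S, Pow(Add(672, S), -1)))
Pow(Function('O')(Function('y')(-5, 5)), -1) = Pow(Mul(-4, -37, Pow(Add(672, -37), -1)), -1) = Pow(Mul(-4, -37, Pow(635, -1)), -1) = Pow(Mul(-4, -37, Rational(1, 635)), -1) = Pow(Rational(148, 635), -1) = Rational(635, 148)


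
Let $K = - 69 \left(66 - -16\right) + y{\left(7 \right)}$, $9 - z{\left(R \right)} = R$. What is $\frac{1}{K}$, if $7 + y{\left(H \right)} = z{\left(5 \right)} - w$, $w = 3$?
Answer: $- \frac{1}{5664} \approx -0.00017655$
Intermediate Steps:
$z{\left(R \right)} = 9 - R$
$y{\left(H \right)} = -6$ ($y{\left(H \right)} = -7 + \left(\left(9 - 5\right) - 3\right) = -7 + \left(4 - 3\right) = -7 + 1 = -6$)
$K = -5664$ ($K = - 69 \left(66 - -16\right) - 6 = - 69 \left(66 + 16\right) - 6 = \left(-69\right) 82 - 6 = -5658 - 6 = -5664$)
$\frac{1}{K} = \frac{1}{-5664} = - \frac{1}{5664}$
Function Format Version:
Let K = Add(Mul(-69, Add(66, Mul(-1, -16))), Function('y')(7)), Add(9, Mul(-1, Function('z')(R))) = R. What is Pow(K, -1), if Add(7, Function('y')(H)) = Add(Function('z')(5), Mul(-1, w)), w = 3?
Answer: Rational(-1, 5664) ≈ -0.00017655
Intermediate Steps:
Function('z')(R) = Add(9, Mul(-1, R))
Function('y')(H) = -6 (Function('y')(H) = Add(-7, Add(Add(9, Mul(-1, 5)), Mul(-1, 3))) = Add(-7, Add(Add(9, -5), -3)) = Add(-7, Add(4, -3)) = Add(-7, 1) = -6)
K = -5664 (K = Add(Mul(-69, Add(66, Mul(-1, -16))), -6) = Add(Mul(-69, Add(66, 16)), -6) = Add(Mul(-69, 82), -6) = Add(-5658, -6) = -5664)
Pow(K, -1) = Pow(-5664, -1) = Rational(-1, 5664)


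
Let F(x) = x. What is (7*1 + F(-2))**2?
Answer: 25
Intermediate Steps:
(7*1 + F(-2))**2 = (7*1 - 2)**2 = (7 - 2)**2 = 5**2 = 25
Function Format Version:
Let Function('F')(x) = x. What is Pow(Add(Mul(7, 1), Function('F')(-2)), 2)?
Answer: 25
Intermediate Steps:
Pow(Add(Mul(7, 1), Function('F')(-2)), 2) = Pow(Add(Mul(7, 1), -2), 2) = Pow(Add(7, -2), 2) = Pow(5, 2) = 25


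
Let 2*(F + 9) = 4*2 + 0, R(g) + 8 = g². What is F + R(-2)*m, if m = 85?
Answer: -345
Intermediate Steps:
R(g) = -8 + g²
F = -5 (F = -9 + (4*2 + 0)/2 = -9 + (8 + 0)/2 = -9 + (½)*8 = -9 + 4 = -5)
F + R(-2)*m = -5 + (-8 + (-2)²)*85 = -5 + (-8 + 4)*85 = -5 - 4*85 = -5 - 340 = -345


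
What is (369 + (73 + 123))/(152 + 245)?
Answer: 565/397 ≈ 1.4232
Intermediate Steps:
(369 + (73 + 123))/(152 + 245) = (369 + 196)/397 = 565*(1/397) = 565/397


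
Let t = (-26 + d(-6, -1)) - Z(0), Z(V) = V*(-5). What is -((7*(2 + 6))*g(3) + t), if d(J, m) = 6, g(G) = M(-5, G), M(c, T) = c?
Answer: 300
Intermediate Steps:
g(G) = -5
Z(V) = -5*V
t = -20 (t = (-26 + 6) - (-5)*0 = -20 - 1*0 = -20 + 0 = -20)
-((7*(2 + 6))*g(3) + t) = -((7*(2 + 6))*(-5) - 20) = -((7*8)*(-5) - 20) = -(56*(-5) - 20) = -(-280 - 20) = -1*(-300) = 300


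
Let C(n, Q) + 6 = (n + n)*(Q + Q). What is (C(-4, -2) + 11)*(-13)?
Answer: -481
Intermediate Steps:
C(n, Q) = -6 + 4*Q*n (C(n, Q) = -6 + (n + n)*(Q + Q) = -6 + (2*n)*(2*Q) = -6 + 4*Q*n)
(C(-4, -2) + 11)*(-13) = ((-6 + 4*(-2)*(-4)) + 11)*(-13) = ((-6 + 32) + 11)*(-13) = (26 + 11)*(-13) = 37*(-13) = -481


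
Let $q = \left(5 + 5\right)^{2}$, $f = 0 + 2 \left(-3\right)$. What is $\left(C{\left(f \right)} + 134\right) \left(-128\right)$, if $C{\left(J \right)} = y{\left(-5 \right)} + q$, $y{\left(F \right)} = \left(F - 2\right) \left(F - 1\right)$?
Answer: $-35328$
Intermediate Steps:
$f = -6$ ($f = 0 - 6 = -6$)
$q = 100$ ($q = 10^{2} = 100$)
$y{\left(F \right)} = \left(-1 + F\right) \left(-2 + F\right)$ ($y{\left(F \right)} = \left(-2 + F\right) \left(-1 + F\right) = \left(-1 + F\right) \left(-2 + F\right)$)
$C{\left(J \right)} = 142$ ($C{\left(J \right)} = \left(2 + \left(-5\right)^{2} - -15\right) + 100 = \left(2 + 25 + 15\right) + 100 = 42 + 100 = 142$)
$\left(C{\left(f \right)} + 134\right) \left(-128\right) = \left(142 + 134\right) \left(-128\right) = 276 \left(-128\right) = -35328$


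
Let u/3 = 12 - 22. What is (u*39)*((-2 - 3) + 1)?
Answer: 4680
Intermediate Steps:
u = -30 (u = 3*(12 - 22) = 3*(-10) = -30)
(u*39)*((-2 - 3) + 1) = (-30*39)*((-2 - 3) + 1) = -1170*(-5 + 1) = -1170*(-4) = 4680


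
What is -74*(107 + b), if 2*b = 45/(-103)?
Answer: -813889/103 ≈ -7901.8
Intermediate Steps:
b = -45/206 (b = (45/(-103))/2 = (45*(-1/103))/2 = (½)*(-45/103) = -45/206 ≈ -0.21845)
-74*(107 + b) = -74*(107 - 45/206) = -74*21997/206 = -813889/103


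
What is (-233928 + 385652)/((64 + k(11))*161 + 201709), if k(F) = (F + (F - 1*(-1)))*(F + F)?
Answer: 151724/293479 ≈ 0.51698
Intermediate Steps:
k(F) = 2*F*(1 + 2*F) (k(F) = (F + (F + 1))*(2*F) = (F + (1 + F))*(2*F) = (1 + 2*F)*(2*F) = 2*F*(1 + 2*F))
(-233928 + 385652)/((64 + k(11))*161 + 201709) = (-233928 + 385652)/((64 + 2*11*(1 + 2*11))*161 + 201709) = 151724/((64 + 2*11*(1 + 22))*161 + 201709) = 151724/((64 + 2*11*23)*161 + 201709) = 151724/((64 + 506)*161 + 201709) = 151724/(570*161 + 201709) = 151724/(91770 + 201709) = 151724/293479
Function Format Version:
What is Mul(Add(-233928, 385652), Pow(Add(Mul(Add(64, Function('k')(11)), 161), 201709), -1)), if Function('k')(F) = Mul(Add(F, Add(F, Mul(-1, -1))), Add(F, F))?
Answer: Rational(151724, 293479) ≈ 0.51698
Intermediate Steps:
Function('k')(F) = Mul(2, F, Add(1, Mul(2, F))) (Function('k')(F) = Mul(Add(F, Add(F, 1)), Mul(2, F)) = Mul(Add(F, Add(1, F)), Mul(2, F)) = Mul(Add(1, Mul(2, F)), Mul(2, F)) = Mul(2, F, Add(1, Mul(2, F))))
Mul(Add(-233928, 385652), Pow(Add(Mul(Add(64, Function('k')(11)), 161), 201709), -1)) = Mul(Add(-233928, 385652), Pow(Add(Mul(Add(64, Mul(2, 11, Add(1, Mul(2, 11)))), 161), 201709), -1)) = Mul(151724, Pow(Add(Mul(Add(64, Mul(2, 11, Add(1, 22))), 161), 201709), -1)) = Mul(151724, Pow(Add(Mul(Add(64, Mul(2, 11, 23)), 161), 201709), -1)) = Mul(151724, Pow(Add(Mul(Add(64, 506), 161), 201709), -1)) = Mul(151724, Pow(Add(Mul(570, 161), 201709), -1)) = Mul(151724, Pow(Add(91770, 201709), -1)) = Mul(151724, Pow(293479, -1)) = Mul(151724, Rational(1, 293479)) = Rational(151724, 293479)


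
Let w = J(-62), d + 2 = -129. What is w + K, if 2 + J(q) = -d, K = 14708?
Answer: 14837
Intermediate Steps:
d = -131 (d = -2 - 129 = -131)
J(q) = 129 (J(q) = -2 - 1*(-131) = -2 + 131 = 129)
w = 129
w + K = 129 + 14708 = 14837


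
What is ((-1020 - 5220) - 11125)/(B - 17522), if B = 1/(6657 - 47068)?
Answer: 701737015/708081543 ≈ 0.99104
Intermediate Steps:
B = -1/40411 (B = 1/(-40411) = -1/40411 ≈ -2.4746e-5)
((-1020 - 5220) - 11125)/(B - 17522) = ((-1020 - 5220) - 11125)/(-1/40411 - 17522) = (-6240 - 11125)/(-708081543/40411) = -17365*(-40411/708081543) = 701737015/708081543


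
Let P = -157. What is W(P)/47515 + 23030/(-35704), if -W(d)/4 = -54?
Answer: -543279193/848237780 ≈ -0.64048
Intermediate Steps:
W(d) = 216 (W(d) = -4*(-54) = 216)
W(P)/47515 + 23030/(-35704) = 216/47515 + 23030/(-35704) = 216*(1/47515) + 23030*(-1/35704) = 216/47515 - 11515/17852 = -543279193/848237780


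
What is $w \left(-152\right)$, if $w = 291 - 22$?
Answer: $-40888$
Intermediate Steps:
$w = 269$ ($w = 291 - 22 = 269$)
$w \left(-152\right) = 269 \left(-152\right) = -40888$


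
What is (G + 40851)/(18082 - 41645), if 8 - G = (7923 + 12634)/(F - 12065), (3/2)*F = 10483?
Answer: -622303382/358840927 ≈ -1.7342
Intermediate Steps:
F = 20966/3 (F = (⅔)*10483 = 20966/3 ≈ 6988.7)
G = 183503/15229 (G = 8 - (7923 + 12634)/(20966/3 - 12065) = 8 - 20557/(-15229/3) = 8 - 20557*(-3)/15229 = 8 - 1*(-61671/15229) = 8 + 61671/15229 = 183503/15229 ≈ 12.050)
(G + 40851)/(18082 - 41645) = (183503/15229 + 40851)/(18082 - 41645) = (622303382/15229)/(-23563) = (622303382/15229)*(-1/23563) = -622303382/358840927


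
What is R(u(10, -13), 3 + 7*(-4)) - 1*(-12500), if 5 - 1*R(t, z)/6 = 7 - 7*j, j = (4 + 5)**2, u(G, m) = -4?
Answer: 15890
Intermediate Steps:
j = 81 (j = 9**2 = 81)
R(t, z) = 3390 (R(t, z) = 30 - 6*(7 - 7*81) = 30 - 6*(7 - 567) = 30 - 6*(-560) = 30 + 3360 = 3390)
R(u(10, -13), 3 + 7*(-4)) - 1*(-12500) = 3390 - 1*(-12500) = 3390 + 12500 = 15890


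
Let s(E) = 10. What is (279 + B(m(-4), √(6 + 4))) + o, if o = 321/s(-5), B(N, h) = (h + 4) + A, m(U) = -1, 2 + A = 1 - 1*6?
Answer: 3081/10 + √10 ≈ 311.26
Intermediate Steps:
A = -7 (A = -2 + (1 - 1*6) = -2 + (1 - 6) = -2 - 5 = -7)
B(N, h) = -3 + h (B(N, h) = (h + 4) - 7 = (4 + h) - 7 = -3 + h)
o = 321/10 ≈ 32.100
(279 + B(m(-4), √(6 + 4))) + o = (279 + (-3 + √(6 + 4))) + 321/10 = (279 + (-3 + √10)) + 321/10 = (276 + √10) + 321/10 = 3081/10 + √10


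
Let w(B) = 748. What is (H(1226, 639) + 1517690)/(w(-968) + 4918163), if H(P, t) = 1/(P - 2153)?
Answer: 1406898629/4559830497 ≈ 0.30854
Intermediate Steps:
H(P, t) = 1/(-2153 + P)
(H(1226, 639) + 1517690)/(w(-968) + 4918163) = (1/(-2153 + 1226) + 1517690)/(748 + 4918163) = (1/(-927) + 1517690)/4918911 = (-1/927 + 1517690)*(1/4918911) = (1406898629/927)*(1/4918911) = 1406898629/4559830497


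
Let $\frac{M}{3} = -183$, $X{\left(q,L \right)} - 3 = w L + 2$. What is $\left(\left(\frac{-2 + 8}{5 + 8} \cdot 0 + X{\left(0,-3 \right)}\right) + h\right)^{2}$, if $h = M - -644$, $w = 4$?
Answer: $7744$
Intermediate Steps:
$X{\left(q,L \right)} = 5 + 4 L$ ($X{\left(q,L \right)} = 3 + \left(4 L + 2\right) = 3 + \left(2 + 4 L\right) = 5 + 4 L$)
$M = -549$ ($M = 3 \left(-183\right) = -549$)
$h = 95$ ($h = -549 - -644 = -549 + 644 = 95$)
$\left(\left(\frac{-2 + 8}{5 + 8} \cdot 0 + X{\left(0,-3 \right)}\right) + h\right)^{2} = \left(\left(\frac{-2 + 8}{5 + 8} \cdot 0 + \left(5 + 4 \left(-3\right)\right)\right) + 95\right)^{2} = \left(\left(\frac{6}{13} \cdot 0 + \left(5 - 12\right)\right) + 95\right)^{2} = \left(\left(6 \cdot \frac{1}{13} \cdot 0 - 7\right) + 95\right)^{2} = \left(\left(\frac{6}{13} \cdot 0 - 7\right) + 95\right)^{2} = \left(\left(0 - 7\right) + 95\right)^{2} = \left(-7 + 95\right)^{2} = 88^{2} = 7744$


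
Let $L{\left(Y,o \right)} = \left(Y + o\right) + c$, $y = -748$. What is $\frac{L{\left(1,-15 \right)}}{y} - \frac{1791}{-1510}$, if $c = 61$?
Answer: $\frac{634349}{564740} \approx 1.1233$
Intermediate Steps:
$L{\left(Y,o \right)} = 61 + Y + o$ ($L{\left(Y,o \right)} = \left(Y + o\right) + 61 = 61 + Y + o$)
$\frac{L{\left(1,-15 \right)}}{y} - \frac{1791}{-1510} = \frac{61 + 1 - 15}{-748} - \frac{1791}{-1510} = 47 \left(- \frac{1}{748}\right) - - \frac{1791}{1510} = - \frac{47}{748} + \frac{1791}{1510} = \frac{634349}{564740}$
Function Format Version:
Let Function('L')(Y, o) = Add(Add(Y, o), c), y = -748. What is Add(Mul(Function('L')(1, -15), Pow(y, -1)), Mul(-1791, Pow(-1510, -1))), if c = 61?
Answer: Rational(634349, 564740) ≈ 1.1233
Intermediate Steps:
Function('L')(Y, o) = Add(61, Y, o) (Function('L')(Y, o) = Add(Add(Y, o), 61) = Add(61, Y, o))
Add(Mul(Function('L')(1, -15), Pow(y, -1)), Mul(-1791, Pow(-1510, -1))) = Add(Mul(Add(61, 1, -15), Pow(-748, -1)), Mul(-1791, Pow(-1510, -1))) = Add(Mul(47, Rational(-1, 748)), Mul(-1791, Rational(-1, 1510))) = Add(Rational(-47, 748), Rational(1791, 1510)) = Rational(634349, 564740)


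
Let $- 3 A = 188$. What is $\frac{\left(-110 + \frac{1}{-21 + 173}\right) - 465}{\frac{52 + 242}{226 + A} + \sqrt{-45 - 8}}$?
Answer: $- \frac{3932955}{213712} + \frac{2184975 i \sqrt{53}}{213712} \approx -18.403 + 74.431 i$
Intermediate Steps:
$A = - \frac{188}{3}$ ($A = \left(- \frac{1}{3}\right) 188 = - \frac{188}{3} \approx -62.667$)
$\frac{\left(-110 + \frac{1}{-21 + 173}\right) - 465}{\frac{52 + 242}{226 + A} + \sqrt{-45 - 8}} = \frac{\left(-110 + \frac{1}{-21 + 173}\right) - 465}{\frac{52 + 242}{226 - \frac{188}{3}} + \sqrt{-45 - 8}} = \frac{\left(-110 + \frac{1}{152}\right) - 465}{\frac{294}{\frac{490}{3}} + \sqrt{-53}} = \frac{\left(-110 + \frac{1}{152}\right) - 465}{294 \cdot \frac{3}{490} + i \sqrt{53}} = \frac{- \frac{16719}{152} - 465}{\frac{9}{5} + i \sqrt{53}} = - \frac{87399}{152 \left(\frac{9}{5} + i \sqrt{53}\right)}$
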